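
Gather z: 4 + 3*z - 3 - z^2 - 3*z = 1 - z^2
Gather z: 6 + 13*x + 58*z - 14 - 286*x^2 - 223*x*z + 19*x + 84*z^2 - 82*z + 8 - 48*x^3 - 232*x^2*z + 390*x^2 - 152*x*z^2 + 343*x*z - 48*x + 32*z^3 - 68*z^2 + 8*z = -48*x^3 + 104*x^2 - 16*x + 32*z^3 + z^2*(16 - 152*x) + z*(-232*x^2 + 120*x - 16)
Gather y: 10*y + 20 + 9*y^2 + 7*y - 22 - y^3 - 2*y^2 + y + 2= -y^3 + 7*y^2 + 18*y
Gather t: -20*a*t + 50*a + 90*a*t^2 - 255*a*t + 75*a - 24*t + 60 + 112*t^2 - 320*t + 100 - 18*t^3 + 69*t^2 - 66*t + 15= 125*a - 18*t^3 + t^2*(90*a + 181) + t*(-275*a - 410) + 175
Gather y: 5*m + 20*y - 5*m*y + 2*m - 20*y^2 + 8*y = 7*m - 20*y^2 + y*(28 - 5*m)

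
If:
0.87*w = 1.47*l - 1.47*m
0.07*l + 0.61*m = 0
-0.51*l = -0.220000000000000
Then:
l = 0.43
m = -0.05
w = 0.81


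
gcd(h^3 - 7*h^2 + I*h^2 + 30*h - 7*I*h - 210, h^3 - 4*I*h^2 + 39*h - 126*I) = h + 6*I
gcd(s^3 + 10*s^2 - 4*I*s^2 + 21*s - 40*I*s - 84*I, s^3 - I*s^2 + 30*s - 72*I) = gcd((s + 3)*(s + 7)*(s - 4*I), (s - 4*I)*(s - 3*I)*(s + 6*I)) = s - 4*I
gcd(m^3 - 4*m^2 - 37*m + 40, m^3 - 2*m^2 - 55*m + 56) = m^2 - 9*m + 8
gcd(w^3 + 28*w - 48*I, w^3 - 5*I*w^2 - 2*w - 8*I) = w^2 - 6*I*w - 8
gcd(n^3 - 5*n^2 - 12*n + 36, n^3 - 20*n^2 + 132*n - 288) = n - 6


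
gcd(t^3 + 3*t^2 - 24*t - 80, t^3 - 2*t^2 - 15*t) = t - 5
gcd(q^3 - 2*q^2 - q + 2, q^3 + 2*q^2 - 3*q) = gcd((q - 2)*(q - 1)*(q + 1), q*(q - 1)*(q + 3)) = q - 1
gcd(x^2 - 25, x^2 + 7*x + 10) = x + 5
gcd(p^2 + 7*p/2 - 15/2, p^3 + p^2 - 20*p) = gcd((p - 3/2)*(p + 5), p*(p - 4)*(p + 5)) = p + 5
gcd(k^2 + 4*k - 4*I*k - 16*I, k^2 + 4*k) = k + 4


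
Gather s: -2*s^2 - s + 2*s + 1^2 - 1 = -2*s^2 + s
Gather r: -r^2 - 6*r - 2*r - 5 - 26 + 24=-r^2 - 8*r - 7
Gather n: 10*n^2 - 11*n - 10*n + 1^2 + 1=10*n^2 - 21*n + 2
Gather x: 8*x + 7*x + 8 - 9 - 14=15*x - 15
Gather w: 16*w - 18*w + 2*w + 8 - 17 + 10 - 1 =0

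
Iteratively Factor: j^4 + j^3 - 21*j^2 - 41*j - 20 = (j - 5)*(j^3 + 6*j^2 + 9*j + 4) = (j - 5)*(j + 1)*(j^2 + 5*j + 4) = (j - 5)*(j + 1)^2*(j + 4)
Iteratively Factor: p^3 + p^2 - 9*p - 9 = (p - 3)*(p^2 + 4*p + 3) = (p - 3)*(p + 3)*(p + 1)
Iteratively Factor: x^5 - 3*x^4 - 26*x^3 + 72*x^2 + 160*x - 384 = (x + 4)*(x^4 - 7*x^3 + 2*x^2 + 64*x - 96) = (x - 4)*(x + 4)*(x^3 - 3*x^2 - 10*x + 24) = (x - 4)^2*(x + 4)*(x^2 + x - 6) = (x - 4)^2*(x - 2)*(x + 4)*(x + 3)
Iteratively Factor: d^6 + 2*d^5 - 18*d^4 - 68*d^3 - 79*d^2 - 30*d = (d + 1)*(d^5 + d^4 - 19*d^3 - 49*d^2 - 30*d) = (d + 1)*(d + 3)*(d^4 - 2*d^3 - 13*d^2 - 10*d) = d*(d + 1)*(d + 3)*(d^3 - 2*d^2 - 13*d - 10) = d*(d + 1)*(d + 2)*(d + 3)*(d^2 - 4*d - 5) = d*(d - 5)*(d + 1)*(d + 2)*(d + 3)*(d + 1)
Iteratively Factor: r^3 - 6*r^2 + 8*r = (r - 4)*(r^2 - 2*r) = (r - 4)*(r - 2)*(r)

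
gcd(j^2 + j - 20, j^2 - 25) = j + 5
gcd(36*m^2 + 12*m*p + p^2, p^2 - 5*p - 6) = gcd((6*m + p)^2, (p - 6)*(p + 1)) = 1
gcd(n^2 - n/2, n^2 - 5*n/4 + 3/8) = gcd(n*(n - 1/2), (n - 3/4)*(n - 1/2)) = n - 1/2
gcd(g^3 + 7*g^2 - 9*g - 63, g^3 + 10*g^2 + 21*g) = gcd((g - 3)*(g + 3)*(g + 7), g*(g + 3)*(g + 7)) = g^2 + 10*g + 21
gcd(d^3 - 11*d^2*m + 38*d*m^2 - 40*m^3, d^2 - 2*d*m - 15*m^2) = d - 5*m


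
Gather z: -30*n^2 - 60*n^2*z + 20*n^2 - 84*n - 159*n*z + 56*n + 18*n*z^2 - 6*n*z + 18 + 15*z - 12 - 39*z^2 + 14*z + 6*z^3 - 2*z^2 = -10*n^2 - 28*n + 6*z^3 + z^2*(18*n - 41) + z*(-60*n^2 - 165*n + 29) + 6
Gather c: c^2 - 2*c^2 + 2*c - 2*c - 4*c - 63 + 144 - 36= -c^2 - 4*c + 45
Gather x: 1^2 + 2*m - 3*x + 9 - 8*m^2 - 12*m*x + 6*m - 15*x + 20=-8*m^2 + 8*m + x*(-12*m - 18) + 30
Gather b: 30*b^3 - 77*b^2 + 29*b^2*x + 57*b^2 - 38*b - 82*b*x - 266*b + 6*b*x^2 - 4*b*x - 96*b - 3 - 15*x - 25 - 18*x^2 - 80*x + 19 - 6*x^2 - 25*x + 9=30*b^3 + b^2*(29*x - 20) + b*(6*x^2 - 86*x - 400) - 24*x^2 - 120*x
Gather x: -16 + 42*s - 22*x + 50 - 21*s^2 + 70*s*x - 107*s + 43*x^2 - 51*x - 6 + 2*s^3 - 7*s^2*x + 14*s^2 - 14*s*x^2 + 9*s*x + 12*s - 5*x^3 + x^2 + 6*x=2*s^3 - 7*s^2 - 53*s - 5*x^3 + x^2*(44 - 14*s) + x*(-7*s^2 + 79*s - 67) + 28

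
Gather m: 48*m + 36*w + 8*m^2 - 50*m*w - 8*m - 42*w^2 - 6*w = 8*m^2 + m*(40 - 50*w) - 42*w^2 + 30*w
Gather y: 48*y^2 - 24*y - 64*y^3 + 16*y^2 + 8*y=-64*y^3 + 64*y^2 - 16*y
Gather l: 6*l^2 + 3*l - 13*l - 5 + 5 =6*l^2 - 10*l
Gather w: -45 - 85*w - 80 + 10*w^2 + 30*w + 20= 10*w^2 - 55*w - 105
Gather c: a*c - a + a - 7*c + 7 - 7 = c*(a - 7)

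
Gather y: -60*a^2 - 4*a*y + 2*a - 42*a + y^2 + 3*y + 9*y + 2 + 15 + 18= -60*a^2 - 40*a + y^2 + y*(12 - 4*a) + 35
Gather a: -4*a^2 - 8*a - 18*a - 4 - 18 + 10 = -4*a^2 - 26*a - 12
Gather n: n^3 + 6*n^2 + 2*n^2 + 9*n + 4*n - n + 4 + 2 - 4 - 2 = n^3 + 8*n^2 + 12*n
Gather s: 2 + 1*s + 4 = s + 6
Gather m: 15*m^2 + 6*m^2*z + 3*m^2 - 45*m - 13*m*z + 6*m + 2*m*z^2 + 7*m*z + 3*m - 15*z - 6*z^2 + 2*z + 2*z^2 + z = m^2*(6*z + 18) + m*(2*z^2 - 6*z - 36) - 4*z^2 - 12*z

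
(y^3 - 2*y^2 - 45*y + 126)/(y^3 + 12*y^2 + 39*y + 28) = (y^2 - 9*y + 18)/(y^2 + 5*y + 4)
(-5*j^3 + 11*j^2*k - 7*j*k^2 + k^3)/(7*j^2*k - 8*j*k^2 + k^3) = (-5*j^2 + 6*j*k - k^2)/(k*(7*j - k))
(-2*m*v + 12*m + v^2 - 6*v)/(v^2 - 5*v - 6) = (-2*m + v)/(v + 1)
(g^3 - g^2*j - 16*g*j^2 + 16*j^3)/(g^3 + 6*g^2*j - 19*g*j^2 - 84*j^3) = (g^2 + 3*g*j - 4*j^2)/(g^2 + 10*g*j + 21*j^2)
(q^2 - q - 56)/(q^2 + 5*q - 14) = (q - 8)/(q - 2)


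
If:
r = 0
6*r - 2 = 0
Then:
No Solution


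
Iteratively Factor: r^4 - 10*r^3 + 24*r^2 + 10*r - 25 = (r - 5)*(r^3 - 5*r^2 - r + 5) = (r - 5)*(r - 1)*(r^2 - 4*r - 5) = (r - 5)^2*(r - 1)*(r + 1)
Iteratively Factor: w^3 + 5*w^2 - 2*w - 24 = (w - 2)*(w^2 + 7*w + 12) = (w - 2)*(w + 4)*(w + 3)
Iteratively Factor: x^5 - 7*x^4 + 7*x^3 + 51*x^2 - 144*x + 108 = (x + 3)*(x^4 - 10*x^3 + 37*x^2 - 60*x + 36) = (x - 3)*(x + 3)*(x^3 - 7*x^2 + 16*x - 12) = (x - 3)^2*(x + 3)*(x^2 - 4*x + 4) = (x - 3)^2*(x - 2)*(x + 3)*(x - 2)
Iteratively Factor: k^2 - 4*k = (k)*(k - 4)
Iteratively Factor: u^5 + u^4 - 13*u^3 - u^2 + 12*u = (u - 1)*(u^4 + 2*u^3 - 11*u^2 - 12*u) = (u - 1)*(u + 1)*(u^3 + u^2 - 12*u) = (u - 1)*(u + 1)*(u + 4)*(u^2 - 3*u) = (u - 3)*(u - 1)*(u + 1)*(u + 4)*(u)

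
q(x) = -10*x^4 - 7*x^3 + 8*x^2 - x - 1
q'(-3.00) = 842.00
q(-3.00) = -547.00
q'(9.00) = -30718.00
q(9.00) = -70075.00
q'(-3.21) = 1054.30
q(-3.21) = -745.57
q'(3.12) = -1370.36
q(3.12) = -1086.43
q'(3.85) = -2533.34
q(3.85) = -2482.80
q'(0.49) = -2.91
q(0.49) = -0.97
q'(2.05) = -401.06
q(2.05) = -206.35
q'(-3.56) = 1480.62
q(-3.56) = -1186.43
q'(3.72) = -2291.24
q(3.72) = -2169.38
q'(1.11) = -63.82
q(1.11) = -17.01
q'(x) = -40*x^3 - 21*x^2 + 16*x - 1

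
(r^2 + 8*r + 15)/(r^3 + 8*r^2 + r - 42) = (r + 5)/(r^2 + 5*r - 14)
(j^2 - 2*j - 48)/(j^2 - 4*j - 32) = (j + 6)/(j + 4)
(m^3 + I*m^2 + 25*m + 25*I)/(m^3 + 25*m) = (m + I)/m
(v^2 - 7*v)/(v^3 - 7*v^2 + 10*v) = (v - 7)/(v^2 - 7*v + 10)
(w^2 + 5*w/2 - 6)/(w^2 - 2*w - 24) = (w - 3/2)/(w - 6)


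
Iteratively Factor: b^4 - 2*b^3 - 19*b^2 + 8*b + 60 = (b - 5)*(b^3 + 3*b^2 - 4*b - 12) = (b - 5)*(b + 2)*(b^2 + b - 6) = (b - 5)*(b + 2)*(b + 3)*(b - 2)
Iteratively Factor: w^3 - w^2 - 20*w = (w - 5)*(w^2 + 4*w) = w*(w - 5)*(w + 4)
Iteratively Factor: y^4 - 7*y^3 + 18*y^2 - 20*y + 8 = (y - 2)*(y^3 - 5*y^2 + 8*y - 4) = (y - 2)*(y - 1)*(y^2 - 4*y + 4) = (y - 2)^2*(y - 1)*(y - 2)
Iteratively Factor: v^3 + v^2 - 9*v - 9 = (v - 3)*(v^2 + 4*v + 3) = (v - 3)*(v + 1)*(v + 3)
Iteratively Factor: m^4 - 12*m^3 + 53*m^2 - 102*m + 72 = (m - 3)*(m^3 - 9*m^2 + 26*m - 24) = (m - 3)^2*(m^2 - 6*m + 8) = (m - 3)^2*(m - 2)*(m - 4)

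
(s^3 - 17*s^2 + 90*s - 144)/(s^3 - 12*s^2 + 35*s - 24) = (s - 6)/(s - 1)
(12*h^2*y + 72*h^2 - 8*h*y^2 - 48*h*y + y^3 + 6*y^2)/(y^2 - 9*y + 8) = (12*h^2*y + 72*h^2 - 8*h*y^2 - 48*h*y + y^3 + 6*y^2)/(y^2 - 9*y + 8)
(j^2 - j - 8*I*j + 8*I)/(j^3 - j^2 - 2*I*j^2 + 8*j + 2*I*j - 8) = (j - 8*I)/(j^2 - 2*I*j + 8)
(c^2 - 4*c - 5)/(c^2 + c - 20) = (c^2 - 4*c - 5)/(c^2 + c - 20)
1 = 1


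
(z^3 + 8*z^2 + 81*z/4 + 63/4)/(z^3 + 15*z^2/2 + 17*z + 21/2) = (z + 3/2)/(z + 1)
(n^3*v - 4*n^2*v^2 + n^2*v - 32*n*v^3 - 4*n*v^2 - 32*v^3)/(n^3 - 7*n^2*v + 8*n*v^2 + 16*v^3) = v*(n^3 - 4*n^2*v + n^2 - 32*n*v^2 - 4*n*v - 32*v^2)/(n^3 - 7*n^2*v + 8*n*v^2 + 16*v^3)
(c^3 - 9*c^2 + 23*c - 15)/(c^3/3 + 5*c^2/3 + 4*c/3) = 3*(c^3 - 9*c^2 + 23*c - 15)/(c*(c^2 + 5*c + 4))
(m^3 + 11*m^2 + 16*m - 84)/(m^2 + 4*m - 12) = m + 7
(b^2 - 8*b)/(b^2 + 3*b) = (b - 8)/(b + 3)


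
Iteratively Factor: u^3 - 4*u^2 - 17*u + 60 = (u - 3)*(u^2 - u - 20) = (u - 5)*(u - 3)*(u + 4)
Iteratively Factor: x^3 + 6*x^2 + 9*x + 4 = (x + 4)*(x^2 + 2*x + 1) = (x + 1)*(x + 4)*(x + 1)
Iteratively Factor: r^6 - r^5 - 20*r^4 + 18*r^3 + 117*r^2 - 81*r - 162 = (r - 2)*(r^5 + r^4 - 18*r^3 - 18*r^2 + 81*r + 81) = (r - 2)*(r + 1)*(r^4 - 18*r^2 + 81) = (r - 2)*(r + 1)*(r + 3)*(r^3 - 3*r^2 - 9*r + 27) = (r - 3)*(r - 2)*(r + 1)*(r + 3)*(r^2 - 9) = (r - 3)*(r - 2)*(r + 1)*(r + 3)^2*(r - 3)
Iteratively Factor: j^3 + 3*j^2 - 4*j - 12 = (j + 2)*(j^2 + j - 6) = (j - 2)*(j + 2)*(j + 3)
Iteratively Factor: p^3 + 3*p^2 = (p)*(p^2 + 3*p) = p^2*(p + 3)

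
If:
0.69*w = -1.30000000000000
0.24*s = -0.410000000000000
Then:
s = -1.71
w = -1.88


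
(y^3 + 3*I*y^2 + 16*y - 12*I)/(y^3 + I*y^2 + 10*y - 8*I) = (y + 6*I)/(y + 4*I)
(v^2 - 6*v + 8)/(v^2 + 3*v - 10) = (v - 4)/(v + 5)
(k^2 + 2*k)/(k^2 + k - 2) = k/(k - 1)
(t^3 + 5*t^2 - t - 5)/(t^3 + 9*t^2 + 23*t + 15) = (t - 1)/(t + 3)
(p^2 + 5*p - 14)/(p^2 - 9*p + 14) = (p + 7)/(p - 7)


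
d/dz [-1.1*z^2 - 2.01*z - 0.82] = -2.2*z - 2.01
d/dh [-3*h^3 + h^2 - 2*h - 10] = -9*h^2 + 2*h - 2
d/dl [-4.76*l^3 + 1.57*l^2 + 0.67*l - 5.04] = -14.28*l^2 + 3.14*l + 0.67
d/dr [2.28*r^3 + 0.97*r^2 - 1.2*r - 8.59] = 6.84*r^2 + 1.94*r - 1.2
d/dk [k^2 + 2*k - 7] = 2*k + 2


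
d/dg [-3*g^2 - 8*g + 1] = -6*g - 8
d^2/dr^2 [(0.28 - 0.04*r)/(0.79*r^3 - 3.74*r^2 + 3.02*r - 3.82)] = (-0.149784*r^5 + 2.80608*r^4 - 14.164752*r^3 + 26.058768*r^2 - 10.476528*r - 3.816096)/(0.493039*r^9 - 7.002402*r^8 + 38.804958*r^7 - 113.003162*r^6 + 216.062436*r^5 - 317.31132*r^4 + 321.004412*r^3 - 268.246512*r^2 + 132.207144*r - 55.742968)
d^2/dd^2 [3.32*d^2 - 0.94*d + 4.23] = 6.64000000000000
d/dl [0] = 0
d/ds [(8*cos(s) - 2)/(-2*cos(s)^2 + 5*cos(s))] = 2*(-8*sin(s) - 5*sin(s)/cos(s)^2 + 4*tan(s))/(2*cos(s) - 5)^2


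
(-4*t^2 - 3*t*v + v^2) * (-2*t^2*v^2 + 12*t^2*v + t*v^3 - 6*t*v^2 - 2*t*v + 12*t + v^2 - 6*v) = 8*t^4*v^2 - 48*t^4*v + 2*t^3*v^3 - 12*t^3*v^2 + 8*t^3*v - 48*t^3 - 5*t^2*v^4 + 30*t^2*v^3 + 2*t^2*v^2 - 12*t^2*v + t*v^5 - 6*t*v^4 - 5*t*v^3 + 30*t*v^2 + v^4 - 6*v^3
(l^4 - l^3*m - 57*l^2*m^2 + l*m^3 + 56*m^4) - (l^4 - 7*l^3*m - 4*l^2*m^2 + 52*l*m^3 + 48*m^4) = 6*l^3*m - 53*l^2*m^2 - 51*l*m^3 + 8*m^4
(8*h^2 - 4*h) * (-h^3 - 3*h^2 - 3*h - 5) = -8*h^5 - 20*h^4 - 12*h^3 - 28*h^2 + 20*h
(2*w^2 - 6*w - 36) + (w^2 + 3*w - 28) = 3*w^2 - 3*w - 64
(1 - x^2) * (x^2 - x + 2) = -x^4 + x^3 - x^2 - x + 2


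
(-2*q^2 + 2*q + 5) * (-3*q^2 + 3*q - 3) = 6*q^4 - 12*q^3 - 3*q^2 + 9*q - 15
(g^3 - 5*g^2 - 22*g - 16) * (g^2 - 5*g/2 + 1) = g^5 - 15*g^4/2 - 17*g^3/2 + 34*g^2 + 18*g - 16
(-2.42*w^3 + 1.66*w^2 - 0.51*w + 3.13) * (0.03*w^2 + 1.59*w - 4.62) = -0.0726*w^5 - 3.798*w^4 + 13.8045*w^3 - 8.3862*w^2 + 7.3329*w - 14.4606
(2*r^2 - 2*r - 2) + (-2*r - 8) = 2*r^2 - 4*r - 10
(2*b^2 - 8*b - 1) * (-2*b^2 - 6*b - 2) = -4*b^4 + 4*b^3 + 46*b^2 + 22*b + 2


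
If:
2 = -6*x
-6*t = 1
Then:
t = -1/6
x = -1/3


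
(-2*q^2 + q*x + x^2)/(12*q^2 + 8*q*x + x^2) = (-q + x)/(6*q + x)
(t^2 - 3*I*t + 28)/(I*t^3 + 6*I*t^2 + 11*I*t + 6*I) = I*(-t^2 + 3*I*t - 28)/(t^3 + 6*t^2 + 11*t + 6)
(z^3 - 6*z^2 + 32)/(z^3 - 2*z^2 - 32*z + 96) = (z + 2)/(z + 6)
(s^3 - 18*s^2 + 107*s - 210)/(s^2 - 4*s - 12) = (s^2 - 12*s + 35)/(s + 2)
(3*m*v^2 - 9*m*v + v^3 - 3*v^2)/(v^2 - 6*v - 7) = v*(-3*m*v + 9*m - v^2 + 3*v)/(-v^2 + 6*v + 7)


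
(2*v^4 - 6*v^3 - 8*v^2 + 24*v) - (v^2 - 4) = 2*v^4 - 6*v^3 - 9*v^2 + 24*v + 4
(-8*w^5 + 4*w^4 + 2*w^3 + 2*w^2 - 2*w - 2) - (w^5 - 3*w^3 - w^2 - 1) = -9*w^5 + 4*w^4 + 5*w^3 + 3*w^2 - 2*w - 1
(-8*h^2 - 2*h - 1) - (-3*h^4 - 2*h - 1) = 3*h^4 - 8*h^2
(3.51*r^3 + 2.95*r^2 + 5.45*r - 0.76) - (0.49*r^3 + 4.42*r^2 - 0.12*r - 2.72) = 3.02*r^3 - 1.47*r^2 + 5.57*r + 1.96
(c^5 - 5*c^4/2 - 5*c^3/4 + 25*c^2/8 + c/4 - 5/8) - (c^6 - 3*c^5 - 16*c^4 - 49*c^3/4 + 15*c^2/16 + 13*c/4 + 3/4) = -c^6 + 4*c^5 + 27*c^4/2 + 11*c^3 + 35*c^2/16 - 3*c - 11/8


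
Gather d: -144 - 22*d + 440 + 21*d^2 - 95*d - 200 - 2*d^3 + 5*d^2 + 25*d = -2*d^3 + 26*d^2 - 92*d + 96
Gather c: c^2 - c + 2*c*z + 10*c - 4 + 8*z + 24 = c^2 + c*(2*z + 9) + 8*z + 20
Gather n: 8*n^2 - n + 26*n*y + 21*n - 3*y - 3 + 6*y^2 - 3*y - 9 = 8*n^2 + n*(26*y + 20) + 6*y^2 - 6*y - 12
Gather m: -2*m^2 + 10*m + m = -2*m^2 + 11*m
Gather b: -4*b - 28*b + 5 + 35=40 - 32*b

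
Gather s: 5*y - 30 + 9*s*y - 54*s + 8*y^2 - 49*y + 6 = s*(9*y - 54) + 8*y^2 - 44*y - 24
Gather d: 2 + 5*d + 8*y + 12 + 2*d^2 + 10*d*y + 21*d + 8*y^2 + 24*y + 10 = 2*d^2 + d*(10*y + 26) + 8*y^2 + 32*y + 24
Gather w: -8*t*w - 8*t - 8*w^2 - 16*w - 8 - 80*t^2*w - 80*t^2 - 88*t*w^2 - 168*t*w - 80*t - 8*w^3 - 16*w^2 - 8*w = -80*t^2 - 88*t - 8*w^3 + w^2*(-88*t - 24) + w*(-80*t^2 - 176*t - 24) - 8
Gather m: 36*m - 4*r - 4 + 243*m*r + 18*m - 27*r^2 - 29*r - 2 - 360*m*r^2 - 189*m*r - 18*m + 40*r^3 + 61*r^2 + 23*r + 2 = m*(-360*r^2 + 54*r + 36) + 40*r^3 + 34*r^2 - 10*r - 4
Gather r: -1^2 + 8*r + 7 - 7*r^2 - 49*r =-7*r^2 - 41*r + 6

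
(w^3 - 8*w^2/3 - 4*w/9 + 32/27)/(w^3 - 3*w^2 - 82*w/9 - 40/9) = (9*w^2 - 30*w + 16)/(3*(3*w^2 - 11*w - 20))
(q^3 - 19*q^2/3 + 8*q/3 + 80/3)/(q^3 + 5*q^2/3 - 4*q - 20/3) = (q^2 - 8*q + 16)/(q^2 - 4)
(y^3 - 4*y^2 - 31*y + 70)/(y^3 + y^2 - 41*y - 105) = (y - 2)/(y + 3)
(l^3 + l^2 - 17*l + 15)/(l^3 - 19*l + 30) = (l - 1)/(l - 2)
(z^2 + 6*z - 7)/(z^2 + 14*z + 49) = (z - 1)/(z + 7)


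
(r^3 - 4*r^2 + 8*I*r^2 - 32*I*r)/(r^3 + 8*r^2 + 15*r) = (r^2 + r*(-4 + 8*I) - 32*I)/(r^2 + 8*r + 15)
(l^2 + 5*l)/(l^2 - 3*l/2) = 2*(l + 5)/(2*l - 3)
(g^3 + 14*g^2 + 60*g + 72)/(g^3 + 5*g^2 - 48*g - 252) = (g + 2)/(g - 7)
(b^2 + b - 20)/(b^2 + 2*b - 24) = (b + 5)/(b + 6)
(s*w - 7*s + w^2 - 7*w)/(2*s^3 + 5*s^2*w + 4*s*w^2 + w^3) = (w - 7)/(2*s^2 + 3*s*w + w^2)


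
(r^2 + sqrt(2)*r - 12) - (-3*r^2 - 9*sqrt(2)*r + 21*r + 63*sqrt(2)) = 4*r^2 - 21*r + 10*sqrt(2)*r - 63*sqrt(2) - 12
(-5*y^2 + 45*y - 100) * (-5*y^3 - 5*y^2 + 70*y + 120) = 25*y^5 - 200*y^4 - 75*y^3 + 3050*y^2 - 1600*y - 12000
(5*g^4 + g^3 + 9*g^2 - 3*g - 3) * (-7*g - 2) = -35*g^5 - 17*g^4 - 65*g^3 + 3*g^2 + 27*g + 6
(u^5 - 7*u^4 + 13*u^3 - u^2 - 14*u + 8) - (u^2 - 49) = u^5 - 7*u^4 + 13*u^3 - 2*u^2 - 14*u + 57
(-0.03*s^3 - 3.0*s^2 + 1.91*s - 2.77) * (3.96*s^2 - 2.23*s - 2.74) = -0.1188*s^5 - 11.8131*s^4 + 14.3358*s^3 - 7.0085*s^2 + 0.9437*s + 7.5898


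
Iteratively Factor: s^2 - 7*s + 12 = (s - 3)*(s - 4)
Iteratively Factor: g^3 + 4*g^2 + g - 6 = (g + 2)*(g^2 + 2*g - 3) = (g - 1)*(g + 2)*(g + 3)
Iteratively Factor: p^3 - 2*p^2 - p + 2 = (p - 1)*(p^2 - p - 2) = (p - 2)*(p - 1)*(p + 1)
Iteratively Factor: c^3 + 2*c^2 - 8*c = (c)*(c^2 + 2*c - 8) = c*(c + 4)*(c - 2)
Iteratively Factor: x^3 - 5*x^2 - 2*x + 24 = (x - 4)*(x^2 - x - 6) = (x - 4)*(x - 3)*(x + 2)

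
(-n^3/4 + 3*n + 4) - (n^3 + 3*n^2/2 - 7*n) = -5*n^3/4 - 3*n^2/2 + 10*n + 4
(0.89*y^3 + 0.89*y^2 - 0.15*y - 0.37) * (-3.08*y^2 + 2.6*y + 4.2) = -2.7412*y^5 - 0.4272*y^4 + 6.514*y^3 + 4.4876*y^2 - 1.592*y - 1.554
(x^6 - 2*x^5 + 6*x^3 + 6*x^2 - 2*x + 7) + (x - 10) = x^6 - 2*x^5 + 6*x^3 + 6*x^2 - x - 3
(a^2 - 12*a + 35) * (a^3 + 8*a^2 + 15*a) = a^5 - 4*a^4 - 46*a^3 + 100*a^2 + 525*a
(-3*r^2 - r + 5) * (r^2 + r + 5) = -3*r^4 - 4*r^3 - 11*r^2 + 25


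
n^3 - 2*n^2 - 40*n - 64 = (n - 8)*(n + 2)*(n + 4)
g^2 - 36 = (g - 6)*(g + 6)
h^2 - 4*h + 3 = (h - 3)*(h - 1)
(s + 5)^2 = s^2 + 10*s + 25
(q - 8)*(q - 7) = q^2 - 15*q + 56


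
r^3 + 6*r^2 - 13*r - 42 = (r - 3)*(r + 2)*(r + 7)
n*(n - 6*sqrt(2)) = n^2 - 6*sqrt(2)*n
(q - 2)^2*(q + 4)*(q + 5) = q^4 + 5*q^3 - 12*q^2 - 44*q + 80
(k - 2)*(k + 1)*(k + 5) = k^3 + 4*k^2 - 7*k - 10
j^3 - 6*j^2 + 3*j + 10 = (j - 5)*(j - 2)*(j + 1)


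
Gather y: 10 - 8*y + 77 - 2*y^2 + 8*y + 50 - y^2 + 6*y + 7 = -3*y^2 + 6*y + 144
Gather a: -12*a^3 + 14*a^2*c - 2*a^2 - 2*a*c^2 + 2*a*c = -12*a^3 + a^2*(14*c - 2) + a*(-2*c^2 + 2*c)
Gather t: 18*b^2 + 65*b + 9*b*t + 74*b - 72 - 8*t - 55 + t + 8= 18*b^2 + 139*b + t*(9*b - 7) - 119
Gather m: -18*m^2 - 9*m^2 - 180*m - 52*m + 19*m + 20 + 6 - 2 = -27*m^2 - 213*m + 24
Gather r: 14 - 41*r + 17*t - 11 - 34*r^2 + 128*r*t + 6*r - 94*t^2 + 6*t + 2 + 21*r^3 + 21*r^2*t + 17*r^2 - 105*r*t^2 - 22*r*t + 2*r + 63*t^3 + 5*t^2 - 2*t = 21*r^3 + r^2*(21*t - 17) + r*(-105*t^2 + 106*t - 33) + 63*t^3 - 89*t^2 + 21*t + 5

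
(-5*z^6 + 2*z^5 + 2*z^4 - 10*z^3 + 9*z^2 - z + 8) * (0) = 0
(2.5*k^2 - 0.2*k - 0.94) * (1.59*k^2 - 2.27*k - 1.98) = 3.975*k^4 - 5.993*k^3 - 5.9906*k^2 + 2.5298*k + 1.8612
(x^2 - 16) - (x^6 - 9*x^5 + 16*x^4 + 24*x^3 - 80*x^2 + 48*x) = -x^6 + 9*x^5 - 16*x^4 - 24*x^3 + 81*x^2 - 48*x - 16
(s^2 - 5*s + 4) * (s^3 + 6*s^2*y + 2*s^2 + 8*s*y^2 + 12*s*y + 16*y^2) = s^5 + 6*s^4*y - 3*s^4 + 8*s^3*y^2 - 18*s^3*y - 6*s^3 - 24*s^2*y^2 - 36*s^2*y + 8*s^2 - 48*s*y^2 + 48*s*y + 64*y^2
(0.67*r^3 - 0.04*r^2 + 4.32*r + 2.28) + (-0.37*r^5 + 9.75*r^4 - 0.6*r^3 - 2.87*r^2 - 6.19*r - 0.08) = -0.37*r^5 + 9.75*r^4 + 0.0700000000000001*r^3 - 2.91*r^2 - 1.87*r + 2.2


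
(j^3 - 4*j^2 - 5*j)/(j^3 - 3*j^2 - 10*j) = (j + 1)/(j + 2)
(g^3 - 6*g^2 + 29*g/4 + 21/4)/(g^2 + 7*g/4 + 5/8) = 2*(2*g^2 - 13*g + 21)/(4*g + 5)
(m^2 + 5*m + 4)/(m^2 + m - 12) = (m + 1)/(m - 3)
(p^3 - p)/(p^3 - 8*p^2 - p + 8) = p/(p - 8)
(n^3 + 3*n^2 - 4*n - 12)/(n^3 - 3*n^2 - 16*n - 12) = (n^2 + n - 6)/(n^2 - 5*n - 6)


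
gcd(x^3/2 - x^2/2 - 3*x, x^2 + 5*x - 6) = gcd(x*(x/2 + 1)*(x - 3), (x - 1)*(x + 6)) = 1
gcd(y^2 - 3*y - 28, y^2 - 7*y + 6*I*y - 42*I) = y - 7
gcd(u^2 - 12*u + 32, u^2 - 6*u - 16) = u - 8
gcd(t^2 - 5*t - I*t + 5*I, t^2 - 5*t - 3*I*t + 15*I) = t - 5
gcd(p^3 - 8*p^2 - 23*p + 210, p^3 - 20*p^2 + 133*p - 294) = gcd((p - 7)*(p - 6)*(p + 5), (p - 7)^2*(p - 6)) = p^2 - 13*p + 42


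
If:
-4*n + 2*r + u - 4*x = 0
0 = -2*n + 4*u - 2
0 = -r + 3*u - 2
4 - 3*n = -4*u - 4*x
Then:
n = 11/3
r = 5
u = 7/3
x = -7/12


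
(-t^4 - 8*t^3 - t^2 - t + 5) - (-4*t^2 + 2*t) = -t^4 - 8*t^3 + 3*t^2 - 3*t + 5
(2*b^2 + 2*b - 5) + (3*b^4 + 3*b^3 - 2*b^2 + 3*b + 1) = 3*b^4 + 3*b^3 + 5*b - 4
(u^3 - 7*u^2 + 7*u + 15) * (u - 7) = u^4 - 14*u^3 + 56*u^2 - 34*u - 105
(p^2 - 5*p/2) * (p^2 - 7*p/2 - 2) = p^4 - 6*p^3 + 27*p^2/4 + 5*p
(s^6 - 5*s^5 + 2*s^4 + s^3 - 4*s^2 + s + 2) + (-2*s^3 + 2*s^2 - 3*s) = s^6 - 5*s^5 + 2*s^4 - s^3 - 2*s^2 - 2*s + 2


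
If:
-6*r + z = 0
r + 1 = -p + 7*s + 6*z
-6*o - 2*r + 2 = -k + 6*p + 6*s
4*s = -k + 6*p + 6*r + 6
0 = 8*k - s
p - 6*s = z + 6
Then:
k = -504/2353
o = 30986/7059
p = -5832/2353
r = 707/2353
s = -4032/2353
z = 4242/2353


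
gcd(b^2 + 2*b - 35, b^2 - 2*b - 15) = b - 5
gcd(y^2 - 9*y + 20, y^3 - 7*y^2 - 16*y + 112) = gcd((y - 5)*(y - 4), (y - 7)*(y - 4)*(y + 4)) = y - 4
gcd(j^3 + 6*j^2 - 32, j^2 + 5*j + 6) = 1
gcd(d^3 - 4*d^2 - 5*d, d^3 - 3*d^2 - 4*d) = d^2 + d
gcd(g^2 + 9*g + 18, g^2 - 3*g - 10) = 1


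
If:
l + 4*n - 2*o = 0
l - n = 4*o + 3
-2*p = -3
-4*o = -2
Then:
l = 21/5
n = -4/5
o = 1/2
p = 3/2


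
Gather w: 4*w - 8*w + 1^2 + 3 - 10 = -4*w - 6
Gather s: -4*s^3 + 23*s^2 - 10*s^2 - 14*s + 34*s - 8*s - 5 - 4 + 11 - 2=-4*s^3 + 13*s^2 + 12*s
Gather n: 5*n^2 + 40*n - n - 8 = 5*n^2 + 39*n - 8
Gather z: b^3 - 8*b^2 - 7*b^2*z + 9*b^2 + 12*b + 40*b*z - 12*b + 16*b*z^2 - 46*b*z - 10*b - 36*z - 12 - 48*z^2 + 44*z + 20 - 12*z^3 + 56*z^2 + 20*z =b^3 + b^2 - 10*b - 12*z^3 + z^2*(16*b + 8) + z*(-7*b^2 - 6*b + 28) + 8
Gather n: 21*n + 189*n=210*n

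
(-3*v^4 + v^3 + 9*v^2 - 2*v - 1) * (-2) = 6*v^4 - 2*v^3 - 18*v^2 + 4*v + 2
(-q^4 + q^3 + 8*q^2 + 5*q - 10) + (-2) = -q^4 + q^3 + 8*q^2 + 5*q - 12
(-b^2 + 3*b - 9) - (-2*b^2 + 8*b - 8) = b^2 - 5*b - 1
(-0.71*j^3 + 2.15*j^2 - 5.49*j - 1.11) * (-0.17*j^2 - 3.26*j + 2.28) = 0.1207*j^5 + 1.9491*j^4 - 7.6945*j^3 + 22.9881*j^2 - 8.8986*j - 2.5308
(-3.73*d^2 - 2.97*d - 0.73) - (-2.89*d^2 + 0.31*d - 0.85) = -0.84*d^2 - 3.28*d + 0.12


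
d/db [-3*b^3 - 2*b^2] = b*(-9*b - 4)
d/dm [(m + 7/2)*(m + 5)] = 2*m + 17/2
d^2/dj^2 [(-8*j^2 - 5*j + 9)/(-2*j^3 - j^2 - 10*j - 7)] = 2*(32*j^6 + 60*j^5 - 666*j^4 - 1103*j^3 - 1155*j^2 + 3*j - 795)/(8*j^9 + 12*j^8 + 126*j^7 + 205*j^6 + 714*j^5 + 1161*j^4 + 1714*j^3 + 2247*j^2 + 1470*j + 343)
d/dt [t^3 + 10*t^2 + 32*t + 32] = 3*t^2 + 20*t + 32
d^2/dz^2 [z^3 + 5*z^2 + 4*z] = 6*z + 10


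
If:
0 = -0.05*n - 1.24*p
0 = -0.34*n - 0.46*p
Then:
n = 0.00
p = 0.00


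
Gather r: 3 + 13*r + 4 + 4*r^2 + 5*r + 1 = 4*r^2 + 18*r + 8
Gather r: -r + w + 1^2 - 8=-r + w - 7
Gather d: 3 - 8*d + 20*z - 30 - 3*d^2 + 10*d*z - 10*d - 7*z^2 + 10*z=-3*d^2 + d*(10*z - 18) - 7*z^2 + 30*z - 27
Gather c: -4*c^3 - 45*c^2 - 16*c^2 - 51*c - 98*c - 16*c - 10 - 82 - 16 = -4*c^3 - 61*c^2 - 165*c - 108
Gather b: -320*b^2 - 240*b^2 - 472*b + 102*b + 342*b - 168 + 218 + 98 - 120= -560*b^2 - 28*b + 28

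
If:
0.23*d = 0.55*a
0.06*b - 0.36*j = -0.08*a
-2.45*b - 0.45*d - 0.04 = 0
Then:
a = 6.71055243135958*j + 0.0182600066159444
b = -2.94740324181277*j - 0.0243466754879259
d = 16.0469732054251*j + 0.043665233212041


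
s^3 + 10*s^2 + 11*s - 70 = (s - 2)*(s + 5)*(s + 7)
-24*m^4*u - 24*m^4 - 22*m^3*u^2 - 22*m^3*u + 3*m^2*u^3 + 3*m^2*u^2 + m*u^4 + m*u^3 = (-4*m + u)*(m + u)*(6*m + u)*(m*u + m)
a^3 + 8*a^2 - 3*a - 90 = (a - 3)*(a + 5)*(a + 6)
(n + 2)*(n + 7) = n^2 + 9*n + 14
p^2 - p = p*(p - 1)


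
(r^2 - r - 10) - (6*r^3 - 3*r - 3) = -6*r^3 + r^2 + 2*r - 7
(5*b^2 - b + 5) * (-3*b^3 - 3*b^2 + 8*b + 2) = -15*b^5 - 12*b^4 + 28*b^3 - 13*b^2 + 38*b + 10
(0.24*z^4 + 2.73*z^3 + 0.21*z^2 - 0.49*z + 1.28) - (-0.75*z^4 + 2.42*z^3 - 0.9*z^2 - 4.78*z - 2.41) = 0.99*z^4 + 0.31*z^3 + 1.11*z^2 + 4.29*z + 3.69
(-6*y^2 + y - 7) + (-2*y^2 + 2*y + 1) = -8*y^2 + 3*y - 6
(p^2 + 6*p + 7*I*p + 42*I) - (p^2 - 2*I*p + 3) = 6*p + 9*I*p - 3 + 42*I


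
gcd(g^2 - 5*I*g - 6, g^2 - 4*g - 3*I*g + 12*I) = g - 3*I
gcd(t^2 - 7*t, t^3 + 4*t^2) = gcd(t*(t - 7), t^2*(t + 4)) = t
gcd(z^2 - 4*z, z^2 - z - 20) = 1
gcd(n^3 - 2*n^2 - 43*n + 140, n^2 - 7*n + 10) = n - 5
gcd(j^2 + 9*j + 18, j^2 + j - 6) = j + 3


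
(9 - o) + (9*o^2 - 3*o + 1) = 9*o^2 - 4*o + 10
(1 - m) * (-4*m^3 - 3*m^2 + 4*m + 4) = 4*m^4 - m^3 - 7*m^2 + 4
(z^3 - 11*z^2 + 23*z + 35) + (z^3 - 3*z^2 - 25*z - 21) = 2*z^3 - 14*z^2 - 2*z + 14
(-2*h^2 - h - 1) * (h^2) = -2*h^4 - h^3 - h^2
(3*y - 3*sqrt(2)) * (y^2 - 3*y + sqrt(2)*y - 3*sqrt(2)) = 3*y^3 - 9*y^2 - 6*y + 18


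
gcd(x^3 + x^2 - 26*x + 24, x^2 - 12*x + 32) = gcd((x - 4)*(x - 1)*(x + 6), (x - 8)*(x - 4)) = x - 4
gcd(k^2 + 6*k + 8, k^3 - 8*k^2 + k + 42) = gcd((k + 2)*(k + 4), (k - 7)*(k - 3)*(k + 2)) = k + 2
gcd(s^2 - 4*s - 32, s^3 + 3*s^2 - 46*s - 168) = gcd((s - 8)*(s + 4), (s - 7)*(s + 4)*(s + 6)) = s + 4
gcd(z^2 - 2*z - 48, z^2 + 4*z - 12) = z + 6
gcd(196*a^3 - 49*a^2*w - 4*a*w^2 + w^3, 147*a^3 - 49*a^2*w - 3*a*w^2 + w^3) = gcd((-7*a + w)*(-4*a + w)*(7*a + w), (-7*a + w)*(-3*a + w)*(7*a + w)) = -49*a^2 + w^2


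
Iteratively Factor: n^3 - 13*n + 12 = (n - 3)*(n^2 + 3*n - 4) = (n - 3)*(n - 1)*(n + 4)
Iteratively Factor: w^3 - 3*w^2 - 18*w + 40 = (w - 5)*(w^2 + 2*w - 8) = (w - 5)*(w + 4)*(w - 2)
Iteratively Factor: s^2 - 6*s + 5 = (s - 1)*(s - 5)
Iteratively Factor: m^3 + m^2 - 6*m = (m - 2)*(m^2 + 3*m) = (m - 2)*(m + 3)*(m)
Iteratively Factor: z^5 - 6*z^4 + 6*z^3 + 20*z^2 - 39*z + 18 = (z - 1)*(z^4 - 5*z^3 + z^2 + 21*z - 18) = (z - 1)^2*(z^3 - 4*z^2 - 3*z + 18) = (z - 3)*(z - 1)^2*(z^2 - z - 6) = (z - 3)*(z - 1)^2*(z + 2)*(z - 3)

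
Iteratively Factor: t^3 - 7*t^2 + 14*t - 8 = (t - 2)*(t^2 - 5*t + 4) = (t - 2)*(t - 1)*(t - 4)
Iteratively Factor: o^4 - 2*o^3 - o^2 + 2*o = (o + 1)*(o^3 - 3*o^2 + 2*o) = (o - 1)*(o + 1)*(o^2 - 2*o) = (o - 2)*(o - 1)*(o + 1)*(o)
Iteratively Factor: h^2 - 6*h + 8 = (h - 2)*(h - 4)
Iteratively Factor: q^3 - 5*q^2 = (q - 5)*(q^2) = q*(q - 5)*(q)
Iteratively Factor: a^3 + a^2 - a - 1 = (a + 1)*(a^2 - 1) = (a - 1)*(a + 1)*(a + 1)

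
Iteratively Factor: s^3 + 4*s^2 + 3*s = (s)*(s^2 + 4*s + 3) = s*(s + 1)*(s + 3)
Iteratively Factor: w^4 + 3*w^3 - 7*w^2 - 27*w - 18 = (w + 1)*(w^3 + 2*w^2 - 9*w - 18) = (w + 1)*(w + 2)*(w^2 - 9) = (w - 3)*(w + 1)*(w + 2)*(w + 3)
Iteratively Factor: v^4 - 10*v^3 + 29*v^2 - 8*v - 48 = (v + 1)*(v^3 - 11*v^2 + 40*v - 48) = (v - 3)*(v + 1)*(v^2 - 8*v + 16) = (v - 4)*(v - 3)*(v + 1)*(v - 4)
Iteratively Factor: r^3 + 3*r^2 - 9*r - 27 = (r + 3)*(r^2 - 9) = (r - 3)*(r + 3)*(r + 3)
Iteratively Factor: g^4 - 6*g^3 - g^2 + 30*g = (g + 2)*(g^3 - 8*g^2 + 15*g) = (g - 3)*(g + 2)*(g^2 - 5*g) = (g - 5)*(g - 3)*(g + 2)*(g)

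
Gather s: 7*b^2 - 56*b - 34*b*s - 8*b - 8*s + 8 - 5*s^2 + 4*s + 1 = 7*b^2 - 64*b - 5*s^2 + s*(-34*b - 4) + 9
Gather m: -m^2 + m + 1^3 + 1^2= -m^2 + m + 2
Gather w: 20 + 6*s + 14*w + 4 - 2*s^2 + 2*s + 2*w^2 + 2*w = -2*s^2 + 8*s + 2*w^2 + 16*w + 24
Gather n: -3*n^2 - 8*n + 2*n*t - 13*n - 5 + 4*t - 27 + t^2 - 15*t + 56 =-3*n^2 + n*(2*t - 21) + t^2 - 11*t + 24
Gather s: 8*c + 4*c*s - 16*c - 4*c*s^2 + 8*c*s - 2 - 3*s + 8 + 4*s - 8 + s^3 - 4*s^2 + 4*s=-8*c + s^3 + s^2*(-4*c - 4) + s*(12*c + 5) - 2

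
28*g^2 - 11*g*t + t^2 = (-7*g + t)*(-4*g + t)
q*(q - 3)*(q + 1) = q^3 - 2*q^2 - 3*q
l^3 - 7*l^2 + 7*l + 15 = (l - 5)*(l - 3)*(l + 1)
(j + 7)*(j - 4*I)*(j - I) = j^3 + 7*j^2 - 5*I*j^2 - 4*j - 35*I*j - 28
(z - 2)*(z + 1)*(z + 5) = z^3 + 4*z^2 - 7*z - 10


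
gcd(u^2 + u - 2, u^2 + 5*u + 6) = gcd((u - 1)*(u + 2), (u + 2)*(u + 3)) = u + 2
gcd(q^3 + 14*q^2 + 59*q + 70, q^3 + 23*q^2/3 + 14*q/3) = q + 7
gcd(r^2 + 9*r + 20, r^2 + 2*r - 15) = r + 5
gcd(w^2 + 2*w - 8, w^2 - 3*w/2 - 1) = w - 2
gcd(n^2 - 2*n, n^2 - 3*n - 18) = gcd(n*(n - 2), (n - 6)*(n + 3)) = 1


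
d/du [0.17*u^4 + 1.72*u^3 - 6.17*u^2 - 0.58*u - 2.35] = 0.68*u^3 + 5.16*u^2 - 12.34*u - 0.58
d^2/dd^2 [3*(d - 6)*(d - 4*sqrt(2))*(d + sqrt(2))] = 18*d - 36 - 18*sqrt(2)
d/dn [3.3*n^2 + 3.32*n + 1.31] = 6.6*n + 3.32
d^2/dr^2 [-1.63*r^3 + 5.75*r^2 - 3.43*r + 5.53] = 11.5 - 9.78*r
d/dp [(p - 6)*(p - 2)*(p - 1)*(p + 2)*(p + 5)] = 5*p^4 - 8*p^3 - 99*p^2 + 76*p + 116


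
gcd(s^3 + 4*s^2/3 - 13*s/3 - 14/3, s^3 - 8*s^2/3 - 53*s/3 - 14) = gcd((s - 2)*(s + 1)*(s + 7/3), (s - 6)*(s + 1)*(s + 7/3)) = s^2 + 10*s/3 + 7/3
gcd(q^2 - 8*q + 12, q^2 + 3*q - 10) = q - 2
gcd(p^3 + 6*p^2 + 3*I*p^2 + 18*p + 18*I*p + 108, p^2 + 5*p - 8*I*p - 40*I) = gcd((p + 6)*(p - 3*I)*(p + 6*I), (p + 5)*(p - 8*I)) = 1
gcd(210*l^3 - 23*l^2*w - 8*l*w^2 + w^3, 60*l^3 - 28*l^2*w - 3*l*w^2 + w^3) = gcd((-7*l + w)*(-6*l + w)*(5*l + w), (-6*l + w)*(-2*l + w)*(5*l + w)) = -30*l^2 - l*w + w^2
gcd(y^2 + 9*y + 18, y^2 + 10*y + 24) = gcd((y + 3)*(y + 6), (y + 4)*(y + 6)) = y + 6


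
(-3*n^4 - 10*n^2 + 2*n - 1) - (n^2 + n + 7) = -3*n^4 - 11*n^2 + n - 8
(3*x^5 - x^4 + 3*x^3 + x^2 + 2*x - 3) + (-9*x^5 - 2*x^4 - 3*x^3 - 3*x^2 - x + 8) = -6*x^5 - 3*x^4 - 2*x^2 + x + 5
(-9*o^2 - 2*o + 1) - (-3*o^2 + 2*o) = -6*o^2 - 4*o + 1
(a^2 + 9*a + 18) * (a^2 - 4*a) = a^4 + 5*a^3 - 18*a^2 - 72*a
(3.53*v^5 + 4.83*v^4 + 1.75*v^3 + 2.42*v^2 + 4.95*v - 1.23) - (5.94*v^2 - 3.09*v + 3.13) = 3.53*v^5 + 4.83*v^4 + 1.75*v^3 - 3.52*v^2 + 8.04*v - 4.36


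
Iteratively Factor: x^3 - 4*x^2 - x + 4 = (x + 1)*(x^2 - 5*x + 4) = (x - 1)*(x + 1)*(x - 4)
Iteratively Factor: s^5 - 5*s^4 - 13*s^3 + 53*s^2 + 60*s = (s + 1)*(s^4 - 6*s^3 - 7*s^2 + 60*s) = (s - 4)*(s + 1)*(s^3 - 2*s^2 - 15*s) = (s - 5)*(s - 4)*(s + 1)*(s^2 + 3*s) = (s - 5)*(s - 4)*(s + 1)*(s + 3)*(s)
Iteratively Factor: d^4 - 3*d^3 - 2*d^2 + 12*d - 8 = (d + 2)*(d^3 - 5*d^2 + 8*d - 4) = (d - 1)*(d + 2)*(d^2 - 4*d + 4) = (d - 2)*(d - 1)*(d + 2)*(d - 2)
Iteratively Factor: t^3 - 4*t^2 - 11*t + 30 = (t + 3)*(t^2 - 7*t + 10) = (t - 2)*(t + 3)*(t - 5)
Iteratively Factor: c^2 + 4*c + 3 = (c + 3)*(c + 1)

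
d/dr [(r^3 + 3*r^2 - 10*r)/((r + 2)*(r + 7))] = (r^4 + 18*r^3 + 79*r^2 + 84*r - 140)/(r^4 + 18*r^3 + 109*r^2 + 252*r + 196)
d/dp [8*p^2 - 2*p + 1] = 16*p - 2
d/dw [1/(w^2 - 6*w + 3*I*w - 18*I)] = (-2*w + 6 - 3*I)/(w^2 - 6*w + 3*I*w - 18*I)^2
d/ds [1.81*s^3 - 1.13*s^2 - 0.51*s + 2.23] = 5.43*s^2 - 2.26*s - 0.51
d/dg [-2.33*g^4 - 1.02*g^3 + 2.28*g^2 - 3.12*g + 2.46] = -9.32*g^3 - 3.06*g^2 + 4.56*g - 3.12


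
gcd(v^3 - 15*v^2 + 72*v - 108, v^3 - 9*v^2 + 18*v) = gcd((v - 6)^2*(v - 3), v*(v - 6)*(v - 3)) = v^2 - 9*v + 18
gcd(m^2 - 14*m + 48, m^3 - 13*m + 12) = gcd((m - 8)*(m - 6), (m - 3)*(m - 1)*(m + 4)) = 1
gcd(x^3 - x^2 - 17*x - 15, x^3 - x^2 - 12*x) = x + 3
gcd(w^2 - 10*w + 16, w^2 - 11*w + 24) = w - 8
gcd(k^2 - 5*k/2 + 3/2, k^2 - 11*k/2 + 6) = k - 3/2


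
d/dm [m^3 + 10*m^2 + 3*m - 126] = 3*m^2 + 20*m + 3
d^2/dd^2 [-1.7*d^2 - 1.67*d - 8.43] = -3.40000000000000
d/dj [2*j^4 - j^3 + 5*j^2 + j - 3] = 8*j^3 - 3*j^2 + 10*j + 1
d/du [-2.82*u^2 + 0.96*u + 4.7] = 0.96 - 5.64*u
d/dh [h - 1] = 1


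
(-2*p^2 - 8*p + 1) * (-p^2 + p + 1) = 2*p^4 + 6*p^3 - 11*p^2 - 7*p + 1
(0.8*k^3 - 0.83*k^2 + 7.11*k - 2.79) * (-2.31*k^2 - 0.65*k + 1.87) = -1.848*k^5 + 1.3973*k^4 - 14.3886*k^3 + 0.2713*k^2 + 15.1092*k - 5.2173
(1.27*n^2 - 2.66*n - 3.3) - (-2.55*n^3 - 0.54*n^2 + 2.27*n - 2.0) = 2.55*n^3 + 1.81*n^2 - 4.93*n - 1.3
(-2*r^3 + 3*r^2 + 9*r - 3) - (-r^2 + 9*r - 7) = -2*r^3 + 4*r^2 + 4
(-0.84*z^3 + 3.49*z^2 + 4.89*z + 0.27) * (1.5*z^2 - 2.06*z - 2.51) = -1.26*z^5 + 6.9654*z^4 + 2.254*z^3 - 18.4283*z^2 - 12.8301*z - 0.6777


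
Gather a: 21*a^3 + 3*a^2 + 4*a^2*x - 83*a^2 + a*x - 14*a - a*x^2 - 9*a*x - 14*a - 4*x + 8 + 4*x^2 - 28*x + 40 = 21*a^3 + a^2*(4*x - 80) + a*(-x^2 - 8*x - 28) + 4*x^2 - 32*x + 48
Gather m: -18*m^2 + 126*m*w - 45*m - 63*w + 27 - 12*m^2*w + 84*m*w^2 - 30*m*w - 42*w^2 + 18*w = m^2*(-12*w - 18) + m*(84*w^2 + 96*w - 45) - 42*w^2 - 45*w + 27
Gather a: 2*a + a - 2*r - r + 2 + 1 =3*a - 3*r + 3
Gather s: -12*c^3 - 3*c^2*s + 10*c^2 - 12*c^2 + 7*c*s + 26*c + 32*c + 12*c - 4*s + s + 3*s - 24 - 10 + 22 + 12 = -12*c^3 - 2*c^2 + 70*c + s*(-3*c^2 + 7*c)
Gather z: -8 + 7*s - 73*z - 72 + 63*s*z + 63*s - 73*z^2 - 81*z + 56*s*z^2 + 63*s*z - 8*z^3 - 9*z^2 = 70*s - 8*z^3 + z^2*(56*s - 82) + z*(126*s - 154) - 80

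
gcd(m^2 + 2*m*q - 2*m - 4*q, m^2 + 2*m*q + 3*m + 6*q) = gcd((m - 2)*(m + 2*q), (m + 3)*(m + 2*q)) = m + 2*q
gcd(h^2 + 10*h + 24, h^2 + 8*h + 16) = h + 4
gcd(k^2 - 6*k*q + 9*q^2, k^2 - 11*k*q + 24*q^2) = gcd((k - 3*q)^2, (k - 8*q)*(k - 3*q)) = -k + 3*q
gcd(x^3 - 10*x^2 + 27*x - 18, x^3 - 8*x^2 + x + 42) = x - 3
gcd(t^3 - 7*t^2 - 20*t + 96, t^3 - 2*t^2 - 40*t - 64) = t^2 - 4*t - 32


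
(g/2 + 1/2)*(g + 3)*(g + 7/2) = g^3/2 + 15*g^2/4 + 17*g/2 + 21/4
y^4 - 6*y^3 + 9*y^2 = y^2*(y - 3)^2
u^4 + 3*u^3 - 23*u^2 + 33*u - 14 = (u - 2)*(u - 1)^2*(u + 7)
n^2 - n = n*(n - 1)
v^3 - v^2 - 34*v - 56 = (v - 7)*(v + 2)*(v + 4)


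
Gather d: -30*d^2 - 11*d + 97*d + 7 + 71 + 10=-30*d^2 + 86*d + 88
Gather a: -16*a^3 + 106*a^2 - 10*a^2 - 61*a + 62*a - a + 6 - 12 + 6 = -16*a^3 + 96*a^2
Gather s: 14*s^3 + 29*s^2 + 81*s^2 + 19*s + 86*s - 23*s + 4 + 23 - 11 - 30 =14*s^3 + 110*s^2 + 82*s - 14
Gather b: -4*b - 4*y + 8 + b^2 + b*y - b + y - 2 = b^2 + b*(y - 5) - 3*y + 6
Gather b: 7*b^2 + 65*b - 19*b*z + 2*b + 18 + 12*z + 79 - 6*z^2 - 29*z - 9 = 7*b^2 + b*(67 - 19*z) - 6*z^2 - 17*z + 88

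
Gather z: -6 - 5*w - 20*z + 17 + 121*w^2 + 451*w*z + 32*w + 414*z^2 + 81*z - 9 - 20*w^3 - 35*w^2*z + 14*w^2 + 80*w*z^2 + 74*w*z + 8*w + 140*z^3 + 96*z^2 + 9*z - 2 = -20*w^3 + 135*w^2 + 35*w + 140*z^3 + z^2*(80*w + 510) + z*(-35*w^2 + 525*w + 70)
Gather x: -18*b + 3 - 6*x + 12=-18*b - 6*x + 15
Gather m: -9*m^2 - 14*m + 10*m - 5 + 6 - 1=-9*m^2 - 4*m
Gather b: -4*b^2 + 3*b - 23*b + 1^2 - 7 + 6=-4*b^2 - 20*b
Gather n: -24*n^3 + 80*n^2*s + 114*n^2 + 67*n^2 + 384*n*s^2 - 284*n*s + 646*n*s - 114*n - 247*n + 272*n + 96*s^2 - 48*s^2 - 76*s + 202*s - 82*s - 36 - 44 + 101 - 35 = -24*n^3 + n^2*(80*s + 181) + n*(384*s^2 + 362*s - 89) + 48*s^2 + 44*s - 14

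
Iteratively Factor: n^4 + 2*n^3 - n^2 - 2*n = (n)*(n^3 + 2*n^2 - n - 2) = n*(n + 2)*(n^2 - 1) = n*(n + 1)*(n + 2)*(n - 1)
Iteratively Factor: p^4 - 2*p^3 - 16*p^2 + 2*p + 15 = (p - 5)*(p^3 + 3*p^2 - p - 3) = (p - 5)*(p + 1)*(p^2 + 2*p - 3) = (p - 5)*(p + 1)*(p + 3)*(p - 1)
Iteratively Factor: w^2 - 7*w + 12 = (w - 4)*(w - 3)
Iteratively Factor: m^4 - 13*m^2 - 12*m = (m + 3)*(m^3 - 3*m^2 - 4*m) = m*(m + 3)*(m^2 - 3*m - 4) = m*(m + 1)*(m + 3)*(m - 4)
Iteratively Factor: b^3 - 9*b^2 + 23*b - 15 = (b - 1)*(b^2 - 8*b + 15) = (b - 3)*(b - 1)*(b - 5)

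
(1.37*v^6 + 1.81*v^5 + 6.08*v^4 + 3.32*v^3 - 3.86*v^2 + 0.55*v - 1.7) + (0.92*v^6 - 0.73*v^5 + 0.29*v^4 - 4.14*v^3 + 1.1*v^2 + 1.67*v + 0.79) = 2.29*v^6 + 1.08*v^5 + 6.37*v^4 - 0.82*v^3 - 2.76*v^2 + 2.22*v - 0.91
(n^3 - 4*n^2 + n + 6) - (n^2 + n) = n^3 - 5*n^2 + 6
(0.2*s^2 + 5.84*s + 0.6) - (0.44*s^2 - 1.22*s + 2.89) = -0.24*s^2 + 7.06*s - 2.29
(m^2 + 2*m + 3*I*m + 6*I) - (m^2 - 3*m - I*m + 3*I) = 5*m + 4*I*m + 3*I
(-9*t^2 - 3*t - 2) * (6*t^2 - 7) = -54*t^4 - 18*t^3 + 51*t^2 + 21*t + 14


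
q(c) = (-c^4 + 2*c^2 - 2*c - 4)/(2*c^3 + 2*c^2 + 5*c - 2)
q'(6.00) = -0.51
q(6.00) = -2.33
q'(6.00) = -0.51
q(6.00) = -2.33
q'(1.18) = 0.62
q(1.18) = -0.55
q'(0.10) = 11.53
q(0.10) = 2.83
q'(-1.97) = -0.67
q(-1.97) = 0.38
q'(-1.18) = 0.11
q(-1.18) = 0.09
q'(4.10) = -0.49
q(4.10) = -1.37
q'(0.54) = 15.69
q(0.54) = -2.87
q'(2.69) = -0.40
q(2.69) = -0.73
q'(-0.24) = 2.48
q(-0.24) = 1.09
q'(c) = (-6*c^2 - 4*c - 5)*(-c^4 + 2*c^2 - 2*c - 4)/(2*c^3 + 2*c^2 + 5*c - 2)^2 + (-4*c^3 + 4*c - 2)/(2*c^3 + 2*c^2 + 5*c - 2) = (-2*c^6 - 4*c^5 - 19*c^4 + 16*c^3 + 38*c^2 + 8*c + 24)/(4*c^6 + 8*c^5 + 24*c^4 + 12*c^3 + 17*c^2 - 20*c + 4)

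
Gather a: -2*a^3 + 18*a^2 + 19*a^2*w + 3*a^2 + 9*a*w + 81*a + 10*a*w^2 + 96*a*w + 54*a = -2*a^3 + a^2*(19*w + 21) + a*(10*w^2 + 105*w + 135)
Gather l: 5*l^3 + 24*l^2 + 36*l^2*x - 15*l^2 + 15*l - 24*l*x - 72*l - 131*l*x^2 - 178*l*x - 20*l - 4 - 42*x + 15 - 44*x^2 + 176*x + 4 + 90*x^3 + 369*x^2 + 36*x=5*l^3 + l^2*(36*x + 9) + l*(-131*x^2 - 202*x - 77) + 90*x^3 + 325*x^2 + 170*x + 15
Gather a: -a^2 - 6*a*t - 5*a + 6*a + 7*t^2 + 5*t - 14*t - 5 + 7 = -a^2 + a*(1 - 6*t) + 7*t^2 - 9*t + 2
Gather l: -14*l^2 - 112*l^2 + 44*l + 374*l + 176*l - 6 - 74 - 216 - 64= -126*l^2 + 594*l - 360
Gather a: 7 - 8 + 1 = 0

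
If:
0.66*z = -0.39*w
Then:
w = -1.69230769230769*z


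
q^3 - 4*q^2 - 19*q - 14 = (q - 7)*(q + 1)*(q + 2)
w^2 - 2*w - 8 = (w - 4)*(w + 2)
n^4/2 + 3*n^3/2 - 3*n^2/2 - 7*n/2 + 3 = (n/2 + 1)*(n - 1)^2*(n + 3)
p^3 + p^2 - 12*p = p*(p - 3)*(p + 4)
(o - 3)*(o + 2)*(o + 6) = o^3 + 5*o^2 - 12*o - 36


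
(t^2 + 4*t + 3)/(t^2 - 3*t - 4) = (t + 3)/(t - 4)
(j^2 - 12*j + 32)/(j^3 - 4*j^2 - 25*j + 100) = (j - 8)/(j^2 - 25)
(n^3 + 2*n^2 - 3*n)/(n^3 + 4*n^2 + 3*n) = (n - 1)/(n + 1)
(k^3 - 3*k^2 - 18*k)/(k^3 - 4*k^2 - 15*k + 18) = k/(k - 1)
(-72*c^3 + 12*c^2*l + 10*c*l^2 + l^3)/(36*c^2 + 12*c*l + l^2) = -2*c + l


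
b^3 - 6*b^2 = b^2*(b - 6)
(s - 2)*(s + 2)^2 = s^3 + 2*s^2 - 4*s - 8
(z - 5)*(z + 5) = z^2 - 25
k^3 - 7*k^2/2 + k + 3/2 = (k - 3)*(k - 1)*(k + 1/2)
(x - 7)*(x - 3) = x^2 - 10*x + 21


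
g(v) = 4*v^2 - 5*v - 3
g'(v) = 8*v - 5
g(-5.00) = 122.00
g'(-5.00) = -45.00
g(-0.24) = -1.57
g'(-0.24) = -6.92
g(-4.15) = 86.64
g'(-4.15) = -38.20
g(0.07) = -3.33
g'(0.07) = -4.44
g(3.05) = 18.96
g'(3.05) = 19.40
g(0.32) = -4.19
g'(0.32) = -2.44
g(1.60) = -0.76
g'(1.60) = 7.80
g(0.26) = -4.03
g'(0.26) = -2.92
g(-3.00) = 48.00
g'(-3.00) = -29.00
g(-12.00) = 633.00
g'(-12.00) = -101.00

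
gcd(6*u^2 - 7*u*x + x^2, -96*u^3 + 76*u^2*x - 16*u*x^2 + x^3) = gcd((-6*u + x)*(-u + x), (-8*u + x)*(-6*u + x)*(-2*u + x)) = -6*u + x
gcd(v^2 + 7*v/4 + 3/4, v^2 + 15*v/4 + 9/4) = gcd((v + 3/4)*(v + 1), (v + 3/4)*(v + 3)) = v + 3/4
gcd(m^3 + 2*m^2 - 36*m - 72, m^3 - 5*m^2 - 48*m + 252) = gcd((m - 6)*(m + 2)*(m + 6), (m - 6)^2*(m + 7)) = m - 6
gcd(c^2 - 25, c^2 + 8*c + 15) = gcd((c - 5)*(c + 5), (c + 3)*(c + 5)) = c + 5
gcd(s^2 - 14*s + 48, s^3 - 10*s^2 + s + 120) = s - 8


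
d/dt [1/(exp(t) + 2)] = -exp(t)/(exp(t) + 2)^2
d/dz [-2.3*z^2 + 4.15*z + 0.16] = 4.15 - 4.6*z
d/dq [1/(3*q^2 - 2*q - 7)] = 2*(1 - 3*q)/(-3*q^2 + 2*q + 7)^2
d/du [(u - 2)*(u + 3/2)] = 2*u - 1/2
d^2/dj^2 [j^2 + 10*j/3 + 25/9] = 2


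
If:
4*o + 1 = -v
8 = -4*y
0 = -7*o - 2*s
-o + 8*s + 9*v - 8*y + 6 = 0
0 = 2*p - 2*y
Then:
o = 1/5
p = -2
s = -7/10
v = -9/5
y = -2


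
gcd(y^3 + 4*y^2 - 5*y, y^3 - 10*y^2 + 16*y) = y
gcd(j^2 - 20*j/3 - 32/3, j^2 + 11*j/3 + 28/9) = j + 4/3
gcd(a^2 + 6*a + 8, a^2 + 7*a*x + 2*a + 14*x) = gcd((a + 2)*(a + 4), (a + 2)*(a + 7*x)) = a + 2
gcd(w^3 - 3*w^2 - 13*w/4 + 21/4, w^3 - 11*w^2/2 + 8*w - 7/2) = w^2 - 9*w/2 + 7/2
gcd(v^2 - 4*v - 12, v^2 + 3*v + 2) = v + 2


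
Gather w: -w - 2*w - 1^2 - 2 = -3*w - 3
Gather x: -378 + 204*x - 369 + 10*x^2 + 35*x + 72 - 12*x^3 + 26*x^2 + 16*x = -12*x^3 + 36*x^2 + 255*x - 675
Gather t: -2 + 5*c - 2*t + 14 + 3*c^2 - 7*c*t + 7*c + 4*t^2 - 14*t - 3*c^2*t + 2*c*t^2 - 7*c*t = 3*c^2 + 12*c + t^2*(2*c + 4) + t*(-3*c^2 - 14*c - 16) + 12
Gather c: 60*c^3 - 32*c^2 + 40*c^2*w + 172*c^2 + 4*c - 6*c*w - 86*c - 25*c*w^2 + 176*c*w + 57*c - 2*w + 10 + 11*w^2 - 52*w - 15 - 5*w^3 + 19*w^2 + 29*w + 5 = 60*c^3 + c^2*(40*w + 140) + c*(-25*w^2 + 170*w - 25) - 5*w^3 + 30*w^2 - 25*w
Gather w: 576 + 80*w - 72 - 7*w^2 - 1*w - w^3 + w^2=-w^3 - 6*w^2 + 79*w + 504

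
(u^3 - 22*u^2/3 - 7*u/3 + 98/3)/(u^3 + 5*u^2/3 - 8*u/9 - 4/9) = 3*(3*u^2 - 28*u + 49)/(9*u^2 - 3*u - 2)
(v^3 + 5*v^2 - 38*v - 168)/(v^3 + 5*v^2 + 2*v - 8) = (v^2 + v - 42)/(v^2 + v - 2)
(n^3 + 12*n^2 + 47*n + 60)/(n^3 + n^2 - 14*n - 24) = (n^2 + 9*n + 20)/(n^2 - 2*n - 8)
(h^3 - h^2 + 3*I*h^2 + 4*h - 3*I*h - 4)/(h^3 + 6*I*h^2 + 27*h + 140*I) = (h^2 - h*(1 + I) + I)/(h^2 + 2*I*h + 35)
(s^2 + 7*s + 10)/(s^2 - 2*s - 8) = (s + 5)/(s - 4)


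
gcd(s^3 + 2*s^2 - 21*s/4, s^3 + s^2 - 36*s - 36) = 1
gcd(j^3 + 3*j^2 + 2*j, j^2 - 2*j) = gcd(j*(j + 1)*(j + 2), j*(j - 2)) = j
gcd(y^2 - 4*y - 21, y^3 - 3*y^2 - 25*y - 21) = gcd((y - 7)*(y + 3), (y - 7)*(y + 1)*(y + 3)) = y^2 - 4*y - 21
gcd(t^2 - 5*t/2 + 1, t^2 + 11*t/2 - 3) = t - 1/2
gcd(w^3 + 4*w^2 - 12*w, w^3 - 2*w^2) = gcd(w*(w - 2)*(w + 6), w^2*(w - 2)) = w^2 - 2*w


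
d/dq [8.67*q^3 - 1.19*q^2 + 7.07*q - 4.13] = 26.01*q^2 - 2.38*q + 7.07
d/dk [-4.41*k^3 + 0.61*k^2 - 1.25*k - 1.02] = -13.23*k^2 + 1.22*k - 1.25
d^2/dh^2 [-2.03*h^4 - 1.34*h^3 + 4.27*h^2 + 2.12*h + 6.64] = -24.36*h^2 - 8.04*h + 8.54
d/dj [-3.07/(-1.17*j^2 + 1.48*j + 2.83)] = (4.5436 - 7.1838*j)/(-1.17*j^2 + 1.48*j + 2.83)^2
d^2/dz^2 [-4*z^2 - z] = -8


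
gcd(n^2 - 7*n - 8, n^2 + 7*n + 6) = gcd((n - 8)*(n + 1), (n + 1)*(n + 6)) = n + 1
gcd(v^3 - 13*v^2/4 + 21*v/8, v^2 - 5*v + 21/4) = v - 3/2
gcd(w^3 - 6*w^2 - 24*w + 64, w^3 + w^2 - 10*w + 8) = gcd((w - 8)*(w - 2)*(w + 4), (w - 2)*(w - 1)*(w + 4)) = w^2 + 2*w - 8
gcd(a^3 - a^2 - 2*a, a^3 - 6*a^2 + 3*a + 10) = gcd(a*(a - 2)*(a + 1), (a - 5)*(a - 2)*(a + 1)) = a^2 - a - 2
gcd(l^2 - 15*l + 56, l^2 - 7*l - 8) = l - 8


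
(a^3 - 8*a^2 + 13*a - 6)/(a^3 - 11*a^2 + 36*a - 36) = (a^2 - 2*a + 1)/(a^2 - 5*a + 6)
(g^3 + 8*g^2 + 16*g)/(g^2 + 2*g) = (g^2 + 8*g + 16)/(g + 2)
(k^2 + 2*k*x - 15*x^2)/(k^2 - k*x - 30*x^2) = (-k + 3*x)/(-k + 6*x)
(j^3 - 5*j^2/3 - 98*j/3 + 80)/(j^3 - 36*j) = (3*j^2 - 23*j + 40)/(3*j*(j - 6))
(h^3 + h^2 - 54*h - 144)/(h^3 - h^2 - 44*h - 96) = (h + 6)/(h + 4)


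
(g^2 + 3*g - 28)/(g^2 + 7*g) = (g - 4)/g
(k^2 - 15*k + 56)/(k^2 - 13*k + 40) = (k - 7)/(k - 5)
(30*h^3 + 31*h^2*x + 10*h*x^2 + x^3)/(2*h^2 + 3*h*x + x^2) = (15*h^2 + 8*h*x + x^2)/(h + x)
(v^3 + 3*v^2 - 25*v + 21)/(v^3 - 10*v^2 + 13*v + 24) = (v^2 + 6*v - 7)/(v^2 - 7*v - 8)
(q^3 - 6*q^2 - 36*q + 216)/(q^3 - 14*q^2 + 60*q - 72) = (q + 6)/(q - 2)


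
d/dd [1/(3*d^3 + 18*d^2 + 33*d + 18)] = (-d^2 - 4*d - 11/3)/(d^3 + 6*d^2 + 11*d + 6)^2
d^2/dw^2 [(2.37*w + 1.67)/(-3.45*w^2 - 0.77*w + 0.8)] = (-(2.37*w + 1.67)*(6.9*w + 0.77)*(13.8*w + 1.54) + (49.059*w + 15.1728)*(3.45*w^2 + 0.77*w - 0.8))/(3.45*w^2 + 0.77*w - 0.8)^3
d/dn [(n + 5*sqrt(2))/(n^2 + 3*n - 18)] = (n^2 + 3*n - (n + 5*sqrt(2))*(2*n + 3) - 18)/(n^2 + 3*n - 18)^2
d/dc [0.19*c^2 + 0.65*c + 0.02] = 0.38*c + 0.65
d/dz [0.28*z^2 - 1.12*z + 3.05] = 0.56*z - 1.12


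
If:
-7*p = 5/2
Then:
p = -5/14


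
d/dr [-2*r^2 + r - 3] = 1 - 4*r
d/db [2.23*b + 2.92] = 2.23000000000000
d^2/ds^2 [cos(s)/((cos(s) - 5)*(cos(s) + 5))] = (-sin(s)^4 + 150*sin(s)^2 - 624)*cos(s)/((cos(s) - 5)^3*(cos(s) + 5)^3)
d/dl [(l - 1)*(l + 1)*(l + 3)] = 3*l^2 + 6*l - 1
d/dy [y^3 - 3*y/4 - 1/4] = 3*y^2 - 3/4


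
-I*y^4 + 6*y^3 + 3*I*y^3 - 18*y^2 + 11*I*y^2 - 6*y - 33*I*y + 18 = (y - 3)*(y + 2*I)*(y + 3*I)*(-I*y + 1)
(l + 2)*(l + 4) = l^2 + 6*l + 8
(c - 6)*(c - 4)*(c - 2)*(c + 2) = c^4 - 10*c^3 + 20*c^2 + 40*c - 96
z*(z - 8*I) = z^2 - 8*I*z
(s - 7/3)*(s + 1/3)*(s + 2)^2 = s^4 + 2*s^3 - 43*s^2/9 - 100*s/9 - 28/9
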